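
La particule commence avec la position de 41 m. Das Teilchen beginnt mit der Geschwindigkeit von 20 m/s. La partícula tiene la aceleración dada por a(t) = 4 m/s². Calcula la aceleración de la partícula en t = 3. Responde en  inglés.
Using a(t) = 4 and substituting t = 3, we find a = 4.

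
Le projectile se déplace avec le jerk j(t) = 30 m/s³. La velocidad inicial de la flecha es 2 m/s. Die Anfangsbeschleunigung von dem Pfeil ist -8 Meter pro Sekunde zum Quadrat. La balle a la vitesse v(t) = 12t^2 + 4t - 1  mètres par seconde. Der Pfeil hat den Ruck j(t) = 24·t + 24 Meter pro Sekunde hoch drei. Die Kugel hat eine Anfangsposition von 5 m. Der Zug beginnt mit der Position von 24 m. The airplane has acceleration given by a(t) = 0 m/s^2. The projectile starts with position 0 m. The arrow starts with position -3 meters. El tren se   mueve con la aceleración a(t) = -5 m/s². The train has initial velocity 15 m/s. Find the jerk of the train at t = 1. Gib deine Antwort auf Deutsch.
Ausgehend von der Beschleunigung a(t) = -5, nehmen wir 1 Ableitung. Mit d/dt von a(t) finden wir j(t) = 0. Wir haben den Ruck j(t) = 0. Durch Einsetzen von t = 1: j(1) = 0.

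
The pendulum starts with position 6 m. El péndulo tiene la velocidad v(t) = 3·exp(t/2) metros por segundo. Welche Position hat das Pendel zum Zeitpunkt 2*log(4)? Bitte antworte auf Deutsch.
Wir müssen unsere Gleichung für die Geschwindigkeit v(t) = 3·exp(t/2) 1-mal integrieren. Durch Integration von der Geschwindigkeit und Verwendung der Anfangsbedingung x(0) = 6, erhalten wir x(t) = 6·exp(t/2). Wir haben die Position x(t) = 6·exp(t/2). Durch Einsetzen von t = 2*log(4): x(2*log(4)) = 24.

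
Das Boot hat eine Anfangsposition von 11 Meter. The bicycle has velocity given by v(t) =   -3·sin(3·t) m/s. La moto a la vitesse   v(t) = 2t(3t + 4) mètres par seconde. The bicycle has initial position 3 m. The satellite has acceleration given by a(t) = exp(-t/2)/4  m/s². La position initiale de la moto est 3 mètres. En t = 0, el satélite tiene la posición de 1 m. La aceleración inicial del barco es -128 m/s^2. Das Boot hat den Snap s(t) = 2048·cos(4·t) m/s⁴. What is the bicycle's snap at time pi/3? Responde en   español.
Debemos derivar nuestra ecuación de la velocidad v(t) = -3·sin(3·t) 3 veces. Tomando d/dt de v(t), encontramos a(t) = -9·cos(3·t). Derivando la aceleración, obtenemos la sacudida: j(t) = 27·sin(3·t). Derivando la sacudida, obtenemos el snap: s(t) = 81·cos(3·t). De la ecuación del snap s(t) = 81·cos(3·t), sustituimos t = pi/3 para obtener s = -81.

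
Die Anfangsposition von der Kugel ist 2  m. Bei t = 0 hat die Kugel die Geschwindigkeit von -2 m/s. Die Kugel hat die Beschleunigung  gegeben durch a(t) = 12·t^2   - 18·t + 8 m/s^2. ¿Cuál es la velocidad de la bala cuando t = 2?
Para resolver esto, necesitamos tomar 1 antiderivada de nuestra ecuación de la aceleración a(t) = 12·t^2 - 18·t + 8. La antiderivada de la aceleración es la velocidad. Usando v(0) = -2, obtenemos v(t) = 4·t^3 - 9·t^2 + 8·t - 2. Tenemos la velocidad v(t) = 4·t^3 - 9·t^2 + 8·t - 2. Sustituyendo t = 2: v(2) = 10.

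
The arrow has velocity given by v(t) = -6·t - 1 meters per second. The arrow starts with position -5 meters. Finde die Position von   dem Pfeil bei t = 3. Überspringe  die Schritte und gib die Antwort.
Bei t = 3, x = -35.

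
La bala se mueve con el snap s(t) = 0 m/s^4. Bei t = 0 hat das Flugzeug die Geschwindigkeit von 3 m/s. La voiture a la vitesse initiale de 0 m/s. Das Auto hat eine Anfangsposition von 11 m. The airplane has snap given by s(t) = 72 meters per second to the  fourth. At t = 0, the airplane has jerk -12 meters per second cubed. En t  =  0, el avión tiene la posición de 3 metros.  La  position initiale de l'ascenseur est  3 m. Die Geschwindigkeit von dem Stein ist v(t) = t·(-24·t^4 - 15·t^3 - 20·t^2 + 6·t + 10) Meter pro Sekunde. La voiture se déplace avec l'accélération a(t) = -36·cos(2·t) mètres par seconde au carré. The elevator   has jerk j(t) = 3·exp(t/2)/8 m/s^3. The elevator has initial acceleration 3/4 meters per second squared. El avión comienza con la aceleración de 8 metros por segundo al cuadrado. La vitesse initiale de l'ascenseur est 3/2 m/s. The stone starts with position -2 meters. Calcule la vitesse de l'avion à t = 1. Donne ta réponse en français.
Nous devons intégrer notre équation du snap s(t) = 72 3 fois. La primitive du snap est le jerk. En utilisant j(0) = -12, nous obtenons j(t) = 72·t - 12. En prenant ∫j(t)dt et en appliquant a(0) = 8, nous trouvons a(t) = 36·t^2 - 12·t + 8. La primitive de l'accélération, avec v(0) = 3, donne la vitesse: v(t) = 12·t^3 - 6·t^2 + 8·t + 3. De l'équation de la vitesse v(t) = 12·t^3 - 6·t^2 + 8·t + 3, nous substituons t = 1 pour obtenir v = 17.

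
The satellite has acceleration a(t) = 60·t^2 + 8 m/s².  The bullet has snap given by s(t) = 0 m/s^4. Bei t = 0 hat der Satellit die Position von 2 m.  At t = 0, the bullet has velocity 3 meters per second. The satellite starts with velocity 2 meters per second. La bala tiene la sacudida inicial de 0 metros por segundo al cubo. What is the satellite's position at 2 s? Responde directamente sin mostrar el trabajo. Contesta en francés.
À t = 2, x = 102.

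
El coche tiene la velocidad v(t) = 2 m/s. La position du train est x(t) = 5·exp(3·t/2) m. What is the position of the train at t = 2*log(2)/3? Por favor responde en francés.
Nous avons la position x(t) = 5·exp(3·t/2). En substituant t = 2*log(2)/3: x(2*log(2)/3) = 10.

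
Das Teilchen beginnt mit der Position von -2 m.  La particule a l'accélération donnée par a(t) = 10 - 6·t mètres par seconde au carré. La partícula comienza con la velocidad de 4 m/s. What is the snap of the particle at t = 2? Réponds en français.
Nous devons dériver notre équation de l'accélération a(t) = 10 - 6·t 2 fois. La dérivée de l'accélération donne le jerk: j(t) = -6. La dérivée du jerk donne le snap: s(t) = 0. Nous avons le snap s(t) = 0. En substituant t = 2: s(2) = 0.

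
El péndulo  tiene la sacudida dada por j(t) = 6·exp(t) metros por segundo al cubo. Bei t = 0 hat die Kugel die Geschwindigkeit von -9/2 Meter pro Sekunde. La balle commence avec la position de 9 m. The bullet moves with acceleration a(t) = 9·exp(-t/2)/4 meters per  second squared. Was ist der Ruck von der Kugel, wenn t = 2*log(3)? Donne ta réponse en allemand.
Ausgehend von der Beschleunigung a(t) = 9·exp(-t/2)/4, nehmen wir 1 Ableitung. Durch Ableiten von der Beschleunigung erhalten wir den Ruck: j(t) = -9·exp(-t/2)/8. Aus der Gleichung für den Ruck j(t) = -9·exp(-t/2)/8, setzen wir t = 2*log(3) ein und erhalten j = -3/8.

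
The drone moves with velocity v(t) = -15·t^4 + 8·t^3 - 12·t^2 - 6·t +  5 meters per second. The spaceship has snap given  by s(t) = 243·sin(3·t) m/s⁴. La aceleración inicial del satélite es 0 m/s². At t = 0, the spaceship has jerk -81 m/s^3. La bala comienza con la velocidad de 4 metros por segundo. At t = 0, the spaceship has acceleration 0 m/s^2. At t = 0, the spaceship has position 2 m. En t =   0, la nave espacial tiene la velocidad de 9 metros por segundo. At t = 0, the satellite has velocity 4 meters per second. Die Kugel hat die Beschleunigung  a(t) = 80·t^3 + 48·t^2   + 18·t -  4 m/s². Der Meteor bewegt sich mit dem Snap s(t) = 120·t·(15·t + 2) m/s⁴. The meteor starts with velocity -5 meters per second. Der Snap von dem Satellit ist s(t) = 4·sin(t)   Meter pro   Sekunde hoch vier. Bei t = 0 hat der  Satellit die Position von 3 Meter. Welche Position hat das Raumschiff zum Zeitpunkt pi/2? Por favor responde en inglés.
We need to integrate our snap equation s(t) = 243·sin(3·t) 4 times. Taking ∫s(t)dt and applying j(0) = -81, we find j(t) = -81·cos(3·t). The integral of jerk, with a(0) = 0, gives acceleration: a(t) = -27·sin(3·t). The integral of acceleration is velocity. Using v(0) = 9, we get v(t) = 9·cos(3·t). The integral of velocity is position. Using x(0) = 2, we get x(t) = 3·sin(3·t) + 2. From the given position equation x(t) = 3·sin(3·t) + 2, we substitute t = pi/2 to get x = -1.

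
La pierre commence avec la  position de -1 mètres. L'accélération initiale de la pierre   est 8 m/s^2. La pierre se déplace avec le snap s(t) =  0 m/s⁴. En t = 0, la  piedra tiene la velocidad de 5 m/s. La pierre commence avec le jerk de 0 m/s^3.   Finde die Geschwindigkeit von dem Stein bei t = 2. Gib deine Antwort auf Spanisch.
Debemos encontrar la integral de nuestra ecuación del snap s(t) = 0 3 veces. Tomando ∫s(t)dt y aplicando j(0) = 0, encontramos j(t) = 0. Integrando la sacudida y usando la condición inicial a(0) = 8, obtenemos a(t) = 8. Integrando la aceleración y usando la condición inicial v(0) = 5, obtenemos v(t) = 8·t + 5. Usando v(t) = 8·t + 5 y sustituyendo t = 2, encontramos v = 21.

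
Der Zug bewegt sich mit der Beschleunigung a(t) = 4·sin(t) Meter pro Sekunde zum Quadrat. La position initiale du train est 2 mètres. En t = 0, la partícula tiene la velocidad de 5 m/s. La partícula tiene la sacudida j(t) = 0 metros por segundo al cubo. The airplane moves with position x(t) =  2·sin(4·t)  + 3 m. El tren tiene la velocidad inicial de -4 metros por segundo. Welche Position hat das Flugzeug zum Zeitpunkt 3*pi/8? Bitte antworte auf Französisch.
Nous avons la position x(t) = 2·sin(4·t) + 3. En substituant t = 3*pi/8: x(3*pi/8) = 1.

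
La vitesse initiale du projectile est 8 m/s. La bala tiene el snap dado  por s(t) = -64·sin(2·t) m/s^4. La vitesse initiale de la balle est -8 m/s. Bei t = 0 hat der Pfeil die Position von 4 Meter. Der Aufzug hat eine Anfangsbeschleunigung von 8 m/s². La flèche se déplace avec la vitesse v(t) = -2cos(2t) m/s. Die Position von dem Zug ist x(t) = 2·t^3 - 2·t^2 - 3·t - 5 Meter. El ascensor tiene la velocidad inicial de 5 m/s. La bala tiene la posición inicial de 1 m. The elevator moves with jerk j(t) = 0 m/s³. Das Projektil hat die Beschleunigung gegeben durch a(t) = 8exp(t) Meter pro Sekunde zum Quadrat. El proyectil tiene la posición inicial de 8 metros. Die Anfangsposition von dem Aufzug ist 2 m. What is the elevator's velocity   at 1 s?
To find the answer, we compute 2 antiderivatives of j(t) = 0. The antiderivative of jerk, with a(0) = 8, gives acceleration: a(t) = 8. The antiderivative of acceleration, with v(0) = 5, gives velocity: v(t) = 8·t + 5. We have velocity v(t) = 8·t + 5. Substituting t = 1: v(1) = 13.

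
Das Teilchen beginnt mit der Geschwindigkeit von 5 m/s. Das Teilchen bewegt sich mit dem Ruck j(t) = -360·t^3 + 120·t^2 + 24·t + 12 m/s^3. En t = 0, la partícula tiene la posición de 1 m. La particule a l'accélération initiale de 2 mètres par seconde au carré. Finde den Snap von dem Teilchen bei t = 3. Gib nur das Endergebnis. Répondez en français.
Le snap à t = 3 est s = -8976.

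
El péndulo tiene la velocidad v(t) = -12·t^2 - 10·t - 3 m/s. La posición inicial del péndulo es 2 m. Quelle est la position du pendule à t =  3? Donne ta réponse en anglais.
To solve this, we need to take 1 integral of our velocity equation v(t) = -12·t^2 - 10·t - 3. Taking ∫v(t)dt and applying x(0) = 2, we find x(t) = -4·t^3 - 5·t^2 - 3·t + 2. We have position x(t) = -4·t^3 - 5·t^2 - 3·t + 2. Substituting t = 3: x(3) = -160.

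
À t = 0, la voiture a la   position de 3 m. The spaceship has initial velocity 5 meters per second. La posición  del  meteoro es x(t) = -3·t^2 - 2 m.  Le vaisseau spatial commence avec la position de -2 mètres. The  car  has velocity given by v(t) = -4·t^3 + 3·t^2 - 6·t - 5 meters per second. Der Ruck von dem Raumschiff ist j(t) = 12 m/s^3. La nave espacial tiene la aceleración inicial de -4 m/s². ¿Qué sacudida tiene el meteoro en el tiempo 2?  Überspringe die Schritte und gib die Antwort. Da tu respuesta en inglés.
At t = 2, j = 0.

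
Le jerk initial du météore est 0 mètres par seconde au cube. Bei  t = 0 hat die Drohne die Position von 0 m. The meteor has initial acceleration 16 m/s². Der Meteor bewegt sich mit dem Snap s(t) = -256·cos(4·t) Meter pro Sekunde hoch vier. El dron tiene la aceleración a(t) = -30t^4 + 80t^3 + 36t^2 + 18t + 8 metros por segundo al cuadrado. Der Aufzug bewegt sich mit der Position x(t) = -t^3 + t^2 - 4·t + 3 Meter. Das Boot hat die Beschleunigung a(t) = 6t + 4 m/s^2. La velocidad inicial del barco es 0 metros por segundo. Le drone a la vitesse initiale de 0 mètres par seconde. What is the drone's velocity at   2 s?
To find the answer, we compute 1 antiderivative of a(t) = -30·t^4 + 80·t^3 + 36·t^2 + 18·t + 8. Finding the antiderivative of a(t) and using v(0) = 0: v(t) = t·(-6·t^4 + 20·t^3 + 12·t^2 + 9·t + 8). Using v(t) = t·(-6·t^4 + 20·t^3 + 12·t^2 + 9·t + 8) and substituting t = 2, we find v = 276.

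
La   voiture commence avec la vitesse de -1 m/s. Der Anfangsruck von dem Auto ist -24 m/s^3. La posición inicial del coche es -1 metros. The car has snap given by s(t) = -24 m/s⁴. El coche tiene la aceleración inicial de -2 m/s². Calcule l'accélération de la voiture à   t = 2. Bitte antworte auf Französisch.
Nous devons trouver la primitive de notre équation du snap s(t) = -24 2 fois. En prenant ∫s(t)dt et en appliquant j(0) = -24, nous trouvons j(t) = -24·t - 24. En prenant ∫j(t)dt et en appliquant a(0) = -2, nous trouvons a(t) = -12·t^2 - 24·t - 2. Nous avons l'accélération a(t) = -12·t^2 - 24·t - 2. En substituant t = 2: a(2) = -98.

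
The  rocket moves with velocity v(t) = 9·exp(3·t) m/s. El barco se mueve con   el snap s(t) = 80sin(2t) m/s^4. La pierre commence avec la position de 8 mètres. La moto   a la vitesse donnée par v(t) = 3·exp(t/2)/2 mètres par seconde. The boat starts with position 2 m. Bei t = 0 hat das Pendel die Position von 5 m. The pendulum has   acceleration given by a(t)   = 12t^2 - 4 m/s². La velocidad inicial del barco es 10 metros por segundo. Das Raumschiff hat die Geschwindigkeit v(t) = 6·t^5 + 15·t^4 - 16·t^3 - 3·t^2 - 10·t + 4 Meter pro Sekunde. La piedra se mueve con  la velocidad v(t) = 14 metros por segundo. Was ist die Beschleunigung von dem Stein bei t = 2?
Wir müssen unsere Gleichung für die Geschwindigkeit v(t) = 14 1-mal ableiten. Mit d/dt von v(t) finden wir a(t) = 0. Aus der Gleichung für die Beschleunigung a(t) = 0, setzen wir t = 2 ein und erhalten a = 0.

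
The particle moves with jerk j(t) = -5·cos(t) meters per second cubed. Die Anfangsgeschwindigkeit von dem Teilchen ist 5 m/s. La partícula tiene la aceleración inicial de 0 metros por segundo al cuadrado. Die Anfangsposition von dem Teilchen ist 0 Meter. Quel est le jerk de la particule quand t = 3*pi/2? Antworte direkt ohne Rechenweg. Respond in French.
Le jerk à t = 3*pi/2 est j = 0.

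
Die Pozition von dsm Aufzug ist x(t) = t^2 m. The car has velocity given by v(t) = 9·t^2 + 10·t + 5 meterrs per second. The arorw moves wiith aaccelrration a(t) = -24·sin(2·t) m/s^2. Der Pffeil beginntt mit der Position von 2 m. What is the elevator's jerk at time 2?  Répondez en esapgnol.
Partiendo de la posición x(t) = t^2, tomamos 3 derivadas. Tomando d/dt de x(t), encontramos v(t) = 2·t. La derivada de la velocidad da la aceleración: a(t) = 2. La derivada de la aceleración da la sacudida: j(t) = 0. Tenemos la sacudida j(t) = 0. Sustituyendo t = 2: j(2) = 0.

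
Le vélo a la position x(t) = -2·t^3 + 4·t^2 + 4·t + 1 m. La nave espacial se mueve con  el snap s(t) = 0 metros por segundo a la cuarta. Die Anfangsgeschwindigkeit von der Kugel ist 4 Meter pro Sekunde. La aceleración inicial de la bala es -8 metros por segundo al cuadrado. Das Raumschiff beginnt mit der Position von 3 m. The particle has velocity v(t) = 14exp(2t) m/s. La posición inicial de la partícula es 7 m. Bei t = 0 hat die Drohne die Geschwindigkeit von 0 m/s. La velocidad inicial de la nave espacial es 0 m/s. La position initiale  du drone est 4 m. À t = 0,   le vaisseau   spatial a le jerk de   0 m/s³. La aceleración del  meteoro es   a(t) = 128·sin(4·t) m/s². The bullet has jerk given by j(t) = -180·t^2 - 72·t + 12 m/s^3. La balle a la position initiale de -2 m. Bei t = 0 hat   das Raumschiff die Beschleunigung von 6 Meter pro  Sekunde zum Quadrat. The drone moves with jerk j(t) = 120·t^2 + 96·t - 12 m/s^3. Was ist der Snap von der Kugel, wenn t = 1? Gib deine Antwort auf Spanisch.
Para resolver esto, necesitamos tomar 1 derivada de nuestra ecuación de la sacudida j(t) = -180·t^2 - 72·t + 12. Derivando la sacudida, obtenemos el snap: s(t) = -360·t - 72. Usando s(t) = -360·t - 72 y sustituyendo t = 1, encontramos s = -432.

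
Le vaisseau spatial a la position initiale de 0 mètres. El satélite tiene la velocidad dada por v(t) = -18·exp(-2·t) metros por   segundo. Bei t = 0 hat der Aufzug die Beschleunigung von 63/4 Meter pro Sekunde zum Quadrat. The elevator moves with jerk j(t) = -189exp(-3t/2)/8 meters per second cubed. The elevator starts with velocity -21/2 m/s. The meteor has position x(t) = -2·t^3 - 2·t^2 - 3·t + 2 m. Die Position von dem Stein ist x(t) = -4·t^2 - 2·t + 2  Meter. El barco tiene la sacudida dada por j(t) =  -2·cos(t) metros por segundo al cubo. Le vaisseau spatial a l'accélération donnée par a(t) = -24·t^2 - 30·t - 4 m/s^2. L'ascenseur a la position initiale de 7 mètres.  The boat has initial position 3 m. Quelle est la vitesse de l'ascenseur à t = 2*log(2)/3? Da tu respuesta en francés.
Nous devons trouver la primitive de notre équation du jerk j(t) = -189·exp(-3·t/2)/8 2 fois. En prenant ∫j(t)dt et en appliquant a(0) = 63/4, nous trouvons a(t) = 63·exp(-3·t/2)/4. L'intégrale de l'accélération, avec v(0) = -21/2, donne la vitesse: v(t) = -21·exp(-3·t/2)/2. Nous avons la vitesse v(t) = -21·exp(-3·t/2)/2. En substituant t = 2*log(2)/3: v(2*log(2)/3) = -21/4.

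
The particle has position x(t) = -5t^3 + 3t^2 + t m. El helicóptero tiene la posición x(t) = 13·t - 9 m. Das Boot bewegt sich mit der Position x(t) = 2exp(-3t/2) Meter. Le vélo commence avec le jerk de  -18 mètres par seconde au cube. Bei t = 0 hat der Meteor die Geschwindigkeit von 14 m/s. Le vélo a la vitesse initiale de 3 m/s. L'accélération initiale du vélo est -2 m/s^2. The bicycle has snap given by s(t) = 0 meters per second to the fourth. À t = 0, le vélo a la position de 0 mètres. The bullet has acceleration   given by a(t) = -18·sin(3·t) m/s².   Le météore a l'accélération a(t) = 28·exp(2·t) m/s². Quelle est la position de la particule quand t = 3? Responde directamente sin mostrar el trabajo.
À t = 3, x = -105.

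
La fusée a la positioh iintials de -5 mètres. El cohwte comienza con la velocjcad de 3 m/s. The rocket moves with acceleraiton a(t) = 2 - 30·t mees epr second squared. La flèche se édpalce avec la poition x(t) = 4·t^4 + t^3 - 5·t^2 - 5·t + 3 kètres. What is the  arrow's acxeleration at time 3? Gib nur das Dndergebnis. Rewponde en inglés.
a(3) = 440.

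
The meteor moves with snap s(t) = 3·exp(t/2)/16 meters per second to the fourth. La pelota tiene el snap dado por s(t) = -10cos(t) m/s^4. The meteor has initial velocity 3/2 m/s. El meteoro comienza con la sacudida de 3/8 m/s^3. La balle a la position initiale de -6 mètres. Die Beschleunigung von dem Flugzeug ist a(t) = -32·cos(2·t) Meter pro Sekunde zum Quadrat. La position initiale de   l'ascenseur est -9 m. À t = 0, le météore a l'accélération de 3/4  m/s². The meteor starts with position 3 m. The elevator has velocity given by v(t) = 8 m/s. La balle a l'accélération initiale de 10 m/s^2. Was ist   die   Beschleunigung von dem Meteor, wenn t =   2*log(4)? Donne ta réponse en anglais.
To solve this, we need to take 2 integrals of our snap equation s(t) = 3·exp(t/2)/16. The antiderivative of snap, with j(0) = 3/8, gives jerk: j(t) = 3·exp(t/2)/8. Taking ∫j(t)dt and applying a(0) = 3/4, we find a(t) = 3·exp(t/2)/4. Using a(t) = 3·exp(t/2)/4 and substituting t = 2*log(4), we find a = 3.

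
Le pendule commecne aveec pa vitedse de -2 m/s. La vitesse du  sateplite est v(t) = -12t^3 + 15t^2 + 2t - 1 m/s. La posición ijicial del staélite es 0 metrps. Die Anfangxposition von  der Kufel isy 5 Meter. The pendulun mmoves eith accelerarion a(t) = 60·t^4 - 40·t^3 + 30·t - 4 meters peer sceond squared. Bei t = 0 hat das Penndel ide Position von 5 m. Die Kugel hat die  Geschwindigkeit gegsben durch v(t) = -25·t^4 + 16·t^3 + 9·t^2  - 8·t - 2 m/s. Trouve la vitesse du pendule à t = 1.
Nous devons trouver l'intégrale de notre équation de l'accélération a(t) = 60·t^4 - 40·t^3 + 30·t - 4 1 fois. En prenant ∫a(t)dt et en appliquant v(0) = -2, nous trouvons v(t) = 12·t^5 - 10·t^4 + 15·t^2 - 4·t - 2. De l'équation de la vitesse v(t) = 12·t^5 - 10·t^4 + 15·t^2 - 4·t - 2, nous substituons t = 1 pour obtenir v = 11.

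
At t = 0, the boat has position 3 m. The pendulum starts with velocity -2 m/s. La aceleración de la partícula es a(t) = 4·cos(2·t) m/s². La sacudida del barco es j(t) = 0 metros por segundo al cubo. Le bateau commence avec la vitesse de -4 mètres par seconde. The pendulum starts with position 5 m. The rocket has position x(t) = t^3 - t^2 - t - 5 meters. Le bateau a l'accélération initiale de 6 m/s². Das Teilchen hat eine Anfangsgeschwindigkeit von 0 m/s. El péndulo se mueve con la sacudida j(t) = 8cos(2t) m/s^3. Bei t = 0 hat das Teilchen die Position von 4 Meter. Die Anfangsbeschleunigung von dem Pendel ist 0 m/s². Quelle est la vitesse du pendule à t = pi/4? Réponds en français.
Nous devons intégrer notre équation du jerk j(t) = 8·cos(2·t) 2 fois. En prenant ∫j(t)dt et en appliquant a(0) = 0, nous trouvons a(t) = 4·sin(2·t). La primitive de l'accélération est la vitesse. En utilisant v(0) = -2, nous obtenons v(t) = -2·cos(2·t). En utilisant v(t) = -2·cos(2·t) et en substituant t = pi/4, nous trouvons v = 0.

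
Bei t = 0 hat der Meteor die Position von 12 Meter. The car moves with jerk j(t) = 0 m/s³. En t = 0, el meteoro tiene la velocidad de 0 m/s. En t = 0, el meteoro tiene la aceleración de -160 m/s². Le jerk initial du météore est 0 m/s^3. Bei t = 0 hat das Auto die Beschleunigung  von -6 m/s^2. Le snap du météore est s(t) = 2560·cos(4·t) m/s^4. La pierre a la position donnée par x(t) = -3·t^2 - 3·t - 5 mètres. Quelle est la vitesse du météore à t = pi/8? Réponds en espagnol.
Para resolver esto, necesitamos tomar 3 integrales de nuestra ecuación del snap s(t) = 2560·cos(4·t). Integrando el snap y usando la condición inicial j(0) = 0, obtenemos j(t) = 640·sin(4·t). La antiderivada de la sacudida, con a(0) = -160, da la aceleración: a(t) = -160·cos(4·t). Tomando ∫a(t)dt y aplicando v(0) = 0, encontramos v(t) = -40·sin(4·t). Usando v(t) = -40·sin(4·t) y sustituyendo t = pi/8, encontramos v = -40.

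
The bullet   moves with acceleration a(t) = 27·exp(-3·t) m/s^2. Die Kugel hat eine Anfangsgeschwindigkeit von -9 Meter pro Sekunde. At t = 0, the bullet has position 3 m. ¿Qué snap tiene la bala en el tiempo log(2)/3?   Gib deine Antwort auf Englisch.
To solve this, we need to take 2 derivatives of our acceleration equation a(t) = 27·exp(-3·t). Differentiating acceleration, we get jerk: j(t) = -81·exp(-3·t). The derivative of jerk gives snap: s(t) = 243·exp(-3·t). From the given snap equation s(t) = 243·exp(-3·t), we substitute t = log(2)/3 to get s = 243/2.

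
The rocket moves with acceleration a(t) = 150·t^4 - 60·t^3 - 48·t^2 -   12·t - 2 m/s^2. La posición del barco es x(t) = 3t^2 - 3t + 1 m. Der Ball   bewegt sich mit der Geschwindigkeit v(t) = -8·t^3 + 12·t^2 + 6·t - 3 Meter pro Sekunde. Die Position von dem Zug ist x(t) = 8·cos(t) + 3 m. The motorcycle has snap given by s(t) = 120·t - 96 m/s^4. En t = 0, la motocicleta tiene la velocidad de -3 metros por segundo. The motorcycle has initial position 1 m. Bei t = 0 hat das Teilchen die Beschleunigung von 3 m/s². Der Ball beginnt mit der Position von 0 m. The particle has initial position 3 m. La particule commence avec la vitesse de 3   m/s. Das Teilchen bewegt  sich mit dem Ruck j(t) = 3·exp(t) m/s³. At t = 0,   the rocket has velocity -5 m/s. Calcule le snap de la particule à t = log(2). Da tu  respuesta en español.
Partiendo de la sacudida j(t) = 3·exp(t), tomamos 1 derivada. Derivando la sacudida, obtenemos el snap: s(t) = 3·exp(t). De la ecuación del snap s(t) = 3·exp(t), sustituimos t = log(2) para obtener s = 6.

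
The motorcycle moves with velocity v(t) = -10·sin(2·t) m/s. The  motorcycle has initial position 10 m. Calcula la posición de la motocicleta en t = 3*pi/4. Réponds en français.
Nous devons trouver l'intégrale de notre équation de la vitesse v(t) = -10·sin(2·t) 1 fois. La primitive de la vitesse, avec x(0) = 10, donne la position: x(t) = 5·cos(2·t) + 5. En utilisant x(t) = 5·cos(2·t) + 5 et en substituant t = 3*pi/4, nous trouvons x = 5.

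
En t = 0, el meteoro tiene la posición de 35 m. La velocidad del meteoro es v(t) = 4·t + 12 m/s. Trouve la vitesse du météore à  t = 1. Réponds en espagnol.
De la ecuación de la velocidad v(t) = 4·t + 12, sustituimos t = 1 para obtener v = 16.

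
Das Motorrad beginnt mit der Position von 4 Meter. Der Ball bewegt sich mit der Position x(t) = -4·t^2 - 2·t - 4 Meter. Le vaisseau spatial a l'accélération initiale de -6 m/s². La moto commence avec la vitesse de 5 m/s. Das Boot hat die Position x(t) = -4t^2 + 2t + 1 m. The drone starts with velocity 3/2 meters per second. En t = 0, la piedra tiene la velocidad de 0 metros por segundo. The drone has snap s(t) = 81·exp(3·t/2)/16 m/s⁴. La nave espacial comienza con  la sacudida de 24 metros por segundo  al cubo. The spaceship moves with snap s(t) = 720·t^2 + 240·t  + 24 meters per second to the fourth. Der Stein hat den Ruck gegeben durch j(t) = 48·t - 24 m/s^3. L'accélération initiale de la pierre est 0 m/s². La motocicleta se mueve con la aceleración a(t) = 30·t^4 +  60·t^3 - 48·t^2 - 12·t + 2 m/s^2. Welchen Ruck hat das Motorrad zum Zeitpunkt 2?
Um dies zu lösen, müssen wir 1 Ableitung unserer Gleichung für die Beschleunigung a(t) = 30·t^4 + 60·t^3 - 48·t^2 - 12·t + 2 nehmen. Die Ableitung von der Beschleunigung ergibt den Ruck: j(t) = 120·t^3 + 180·t^2 - 96·t - 12. Aus der Gleichung für den Ruck j(t) = 120·t^3 + 180·t^2 - 96·t - 12, setzen wir t = 2 ein und erhalten j = 1476.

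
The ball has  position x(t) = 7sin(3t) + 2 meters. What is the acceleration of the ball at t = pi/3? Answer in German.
Ausgehend von der Position x(t) = 7·sin(3·t) + 2, nehmen wir 2 Ableitungen. Die Ableitung von der Position ergibt die Geschwindigkeit: v(t) = 21·cos(3·t). Die Ableitung von der Geschwindigkeit ergibt die Beschleunigung: a(t) = -63·sin(3·t). Mit a(t) = -63·sin(3·t) und Einsetzen von t = pi/3, finden wir a = 0.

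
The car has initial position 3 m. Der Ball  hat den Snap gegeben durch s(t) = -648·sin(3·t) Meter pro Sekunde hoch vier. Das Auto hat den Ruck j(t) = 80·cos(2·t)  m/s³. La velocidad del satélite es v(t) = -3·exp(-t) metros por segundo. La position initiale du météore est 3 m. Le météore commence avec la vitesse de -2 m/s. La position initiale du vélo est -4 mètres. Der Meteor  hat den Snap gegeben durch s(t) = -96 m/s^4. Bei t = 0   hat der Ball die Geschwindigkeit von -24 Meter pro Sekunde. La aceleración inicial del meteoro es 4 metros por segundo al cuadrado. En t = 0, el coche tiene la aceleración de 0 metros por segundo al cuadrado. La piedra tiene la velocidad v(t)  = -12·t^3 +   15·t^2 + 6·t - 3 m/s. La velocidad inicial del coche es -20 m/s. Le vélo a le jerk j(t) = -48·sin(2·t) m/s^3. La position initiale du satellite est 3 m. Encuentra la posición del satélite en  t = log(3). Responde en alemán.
Um dies zu lösen, müssen wir 1 Integral unserer Gleichung für die Geschwindigkeit v(t) = -3·exp(-t) finden. Mit ∫v(t)dt und Anwendung von x(0) = 3, finden wir x(t) = 3·exp(-t). Aus der Gleichung für die Position x(t) = 3·exp(-t), setzen wir t = log(3) ein und erhalten x = 1.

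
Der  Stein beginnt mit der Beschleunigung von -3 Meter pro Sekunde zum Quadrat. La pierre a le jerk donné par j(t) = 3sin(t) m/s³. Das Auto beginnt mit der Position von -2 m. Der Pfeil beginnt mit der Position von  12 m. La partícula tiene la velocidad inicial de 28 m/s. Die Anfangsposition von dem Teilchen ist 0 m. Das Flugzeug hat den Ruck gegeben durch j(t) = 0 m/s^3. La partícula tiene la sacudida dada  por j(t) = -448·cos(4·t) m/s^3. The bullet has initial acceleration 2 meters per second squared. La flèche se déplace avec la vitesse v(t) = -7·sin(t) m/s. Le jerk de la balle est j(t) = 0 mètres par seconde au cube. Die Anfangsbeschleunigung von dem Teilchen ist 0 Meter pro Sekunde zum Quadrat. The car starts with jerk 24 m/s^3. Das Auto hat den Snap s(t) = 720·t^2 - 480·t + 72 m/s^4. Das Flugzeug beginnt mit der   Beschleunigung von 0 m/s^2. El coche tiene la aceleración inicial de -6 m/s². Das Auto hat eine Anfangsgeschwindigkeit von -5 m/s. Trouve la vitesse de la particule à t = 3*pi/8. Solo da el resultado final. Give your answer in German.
v(3*pi/8) = 0.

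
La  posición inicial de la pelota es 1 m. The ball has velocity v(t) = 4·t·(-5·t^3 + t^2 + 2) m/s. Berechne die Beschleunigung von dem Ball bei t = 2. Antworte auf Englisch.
To solve this, we need to take 1 derivative of our velocity equation v(t) = 4·t·(-5·t^3 + t^2 + 2). Differentiating velocity, we get acceleration: a(t) = -20·t^3 + 4·t^2 + 4·t·(-15·t^2 + 2·t) + 8. From the given acceleration equation a(t) = -20·t^3 + 4·t^2 + 4·t·(-15·t^2 + 2·t) + 8, we substitute t = 2 to get a = -584.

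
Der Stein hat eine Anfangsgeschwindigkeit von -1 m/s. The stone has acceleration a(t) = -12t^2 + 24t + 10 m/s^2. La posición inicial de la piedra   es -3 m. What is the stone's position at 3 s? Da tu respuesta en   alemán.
Wir müssen unsere Gleichung für die Beschleunigung a(t) = -12·t^2 + 24·t + 10 2-mal integrieren. Durch Integration von der Beschleunigung und Verwendung der Anfangsbedingung v(0) = -1, erhalten wir v(t) = -4·t^3 + 12·t^2 + 10·t - 1. Mit ∫v(t)dt und Anwendung von x(0) = -3, finden wir x(t) = -t^4 + 4·t^3 + 5·t^2 - t - 3. Aus der Gleichung für die Position x(t) = -t^4 + 4·t^3 + 5·t^2 - t - 3, setzen wir t = 3 ein und erhalten x = 66.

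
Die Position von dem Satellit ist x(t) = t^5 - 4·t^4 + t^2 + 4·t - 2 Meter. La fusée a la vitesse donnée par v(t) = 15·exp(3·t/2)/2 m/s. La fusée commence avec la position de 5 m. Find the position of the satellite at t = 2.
We have position x(t) = t^5 - 4·t^4 + t^2 + 4·t - 2. Substituting t = 2: x(2) = -22.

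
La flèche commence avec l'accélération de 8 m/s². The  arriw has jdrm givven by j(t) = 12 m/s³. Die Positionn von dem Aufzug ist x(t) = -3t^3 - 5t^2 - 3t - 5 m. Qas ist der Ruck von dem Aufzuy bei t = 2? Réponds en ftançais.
Nous devons dériver notre équation de la position x(t) = -3·t^3 - 5·t^2 - 3·t - 5 3 fois. La dérivée de la position donne la vitesse: v(t) = -9·t^2 - 10·t - 3. En prenant d/dt de v(t), nous trouvons a(t) = -18·t - 10. En dérivant l'accélération, nous obtenons le jerk: j(t) = -18. En utilisant j(t) = -18 et en substituant t = 2, nous trouvons j = -18.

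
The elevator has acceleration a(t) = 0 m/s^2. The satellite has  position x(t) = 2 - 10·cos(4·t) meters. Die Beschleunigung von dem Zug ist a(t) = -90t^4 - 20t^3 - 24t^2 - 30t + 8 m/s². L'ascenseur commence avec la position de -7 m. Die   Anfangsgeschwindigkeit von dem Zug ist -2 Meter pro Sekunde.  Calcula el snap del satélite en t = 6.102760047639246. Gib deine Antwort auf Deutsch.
Um dies zu lösen, müssen wir 4 Ableitungen unserer Gleichung für die Position x(t) = 2 - 10·cos(4·t) nehmen. Durch Ableiten von der Position erhalten wir die Geschwindigkeit: v(t) = 40·sin(4·t). Durch Ableiten von der Geschwindigkeit erhalten wir die Beschleunigung: a(t) = 160·cos(4·t). Durch Ableiten von der Beschleunigung erhalten wir den Ruck: j(t) = -640·sin(4·t). Durch Ableiten von dem Ruck erhalten wir den Snap: s(t) = -2560·cos(4·t). Aus der Gleichung für den Snap s(t) = -2560·cos(4·t), setzen wir t = 6.102760047639246 ein und erhalten s = -1921.74848897410.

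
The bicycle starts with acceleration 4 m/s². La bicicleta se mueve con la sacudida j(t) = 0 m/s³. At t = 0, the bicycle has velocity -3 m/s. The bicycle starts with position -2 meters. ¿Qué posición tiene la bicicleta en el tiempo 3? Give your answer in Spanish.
Necesitamos integrar nuestra ecuación de la sacudida j(t) = 0 3 veces. La antiderivada de la sacudida, con a(0) = 4, da la aceleración: a(t) = 4. Integrando la aceleración y usando la condición inicial v(0) = -3, obtenemos v(t) = 4·t - 3. Integrando la velocidad y usando la condición inicial x(0) = -2, obtenemos x(t) = 2·t^2 - 3·t - 2. Usando x(t) = 2·t^2 - 3·t - 2 y sustituyendo t = 3, encontramos x = 7.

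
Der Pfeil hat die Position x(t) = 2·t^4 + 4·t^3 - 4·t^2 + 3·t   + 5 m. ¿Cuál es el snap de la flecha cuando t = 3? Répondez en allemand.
Ausgehend von der Position x(t) = 2·t^4 + 4·t^3 - 4·t^2 + 3·t + 5, nehmen wir 4 Ableitungen. Mit d/dt von x(t) finden wir v(t) = 8·t^3 + 12·t^2 - 8·t + 3. Mit d/dt von v(t) finden wir a(t) = 24·t^2 + 24·t - 8. Durch Ableiten von der Beschleunigung erhalten wir den Ruck: j(t) = 48·t + 24. Durch Ableiten von dem Ruck erhalten wir den Snap: s(t) = 48. Wir haben den Snap s(t) = 48. Durch Einsetzen von t = 3: s(3) = 48.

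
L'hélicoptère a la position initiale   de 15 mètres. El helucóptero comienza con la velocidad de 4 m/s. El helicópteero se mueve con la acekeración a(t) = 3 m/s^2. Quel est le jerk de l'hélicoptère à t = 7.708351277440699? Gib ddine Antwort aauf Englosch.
To solve this, we need to take 1 derivative of our acceleration equation a(t) = 3. The derivative of acceleration gives jerk: j(t) = 0. Using j(t) = 0 and substituting t = 7.708351277440699, we find j = 0.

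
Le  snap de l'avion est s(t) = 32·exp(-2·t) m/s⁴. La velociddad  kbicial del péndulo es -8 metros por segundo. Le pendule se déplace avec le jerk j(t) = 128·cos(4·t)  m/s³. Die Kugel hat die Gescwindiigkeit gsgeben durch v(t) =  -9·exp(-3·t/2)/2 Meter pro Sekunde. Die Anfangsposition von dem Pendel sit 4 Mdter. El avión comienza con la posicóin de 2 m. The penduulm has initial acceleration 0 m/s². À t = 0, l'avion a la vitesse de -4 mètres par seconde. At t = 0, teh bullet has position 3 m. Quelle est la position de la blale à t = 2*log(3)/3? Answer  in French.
Pour résoudre ceci, nous devons prendre 1 intégrale de notre équation de la vitesse v(t) = -9·exp(-3·t/2)/2. La primitive de la vitesse, avec x(0) = 3, donne la position: x(t) = 3·exp(-3·t/2). De l'équation de la position x(t) = 3·exp(-3·t/2), nous substituons t = 2*log(3)/3 pour obtenir x = 1.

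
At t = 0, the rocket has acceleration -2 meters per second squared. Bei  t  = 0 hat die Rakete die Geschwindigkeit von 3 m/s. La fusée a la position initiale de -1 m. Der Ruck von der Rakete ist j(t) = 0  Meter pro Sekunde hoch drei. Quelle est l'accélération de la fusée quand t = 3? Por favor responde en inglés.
We need to integrate our jerk equation j(t) = 0 1 time. Integrating jerk and using the initial condition a(0) = -2, we get a(t) = -2. Using a(t) = -2 and substituting t = 3, we find a = -2.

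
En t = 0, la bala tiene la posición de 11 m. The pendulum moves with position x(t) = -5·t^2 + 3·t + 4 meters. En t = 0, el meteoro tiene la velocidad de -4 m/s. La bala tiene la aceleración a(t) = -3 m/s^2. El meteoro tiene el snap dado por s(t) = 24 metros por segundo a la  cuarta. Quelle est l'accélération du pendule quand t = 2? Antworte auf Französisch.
En partant de la position x(t) = -5·t^2 + 3·t + 4, nous prenons 2 dérivées. En dérivant la position, nous obtenons la vitesse: v(t) = 3 - 10·t. En prenant d/dt de v(t), nous trouvons a(t) = -10. En utilisant a(t) = -10 et en substituant t = 2, nous trouvons a = -10.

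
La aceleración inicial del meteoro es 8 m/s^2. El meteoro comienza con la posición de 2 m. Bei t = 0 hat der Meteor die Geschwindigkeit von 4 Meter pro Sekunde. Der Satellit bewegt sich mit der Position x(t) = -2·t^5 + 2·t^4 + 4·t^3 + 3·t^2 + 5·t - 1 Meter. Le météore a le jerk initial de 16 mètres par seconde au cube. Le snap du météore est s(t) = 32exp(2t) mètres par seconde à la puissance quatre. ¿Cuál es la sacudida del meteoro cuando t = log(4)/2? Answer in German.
Um dies zu lösen, müssen wir 1 Integral unserer Gleichung für den Snap s(t) = 32·exp(2·t) finden. Die Stammfunktion von dem Snap ist der Ruck. Mit j(0) = 16 erhalten wir j(t) = 16·exp(2·t). Wir haben den Ruck j(t) = 16·exp(2·t). Durch Einsetzen von t = log(4)/2: j(log(4)/2) = 64.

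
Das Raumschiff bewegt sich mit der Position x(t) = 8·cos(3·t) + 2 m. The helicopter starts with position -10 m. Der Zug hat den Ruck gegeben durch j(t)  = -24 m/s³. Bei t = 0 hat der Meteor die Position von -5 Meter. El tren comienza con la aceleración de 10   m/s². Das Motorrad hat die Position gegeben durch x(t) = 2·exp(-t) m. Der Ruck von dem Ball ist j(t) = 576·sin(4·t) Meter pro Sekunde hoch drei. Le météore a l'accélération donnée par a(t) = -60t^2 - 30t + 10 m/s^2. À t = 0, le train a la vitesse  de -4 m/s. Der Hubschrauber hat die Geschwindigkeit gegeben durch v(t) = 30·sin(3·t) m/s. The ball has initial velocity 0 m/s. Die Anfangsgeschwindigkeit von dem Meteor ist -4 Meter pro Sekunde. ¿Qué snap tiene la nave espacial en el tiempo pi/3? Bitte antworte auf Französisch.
Pour résoudre ceci, nous devons prendre 4 dérivées de notre équation de la position x(t) = 8·cos(3·t) + 2. En prenant d/dt de x(t), nous trouvons v(t) = -24·sin(3·t). La dérivée de la vitesse donne l'accélération: a(t) = -72·cos(3·t). En prenant d/dt de a(t), nous trouvons j(t) = 216·sin(3·t). En dérivant le jerk, nous obtenons le snap: s(t) = 648·cos(3·t). De l'équation du snap s(t) = 648·cos(3·t), nous substituons t = pi/3 pour obtenir s = -648.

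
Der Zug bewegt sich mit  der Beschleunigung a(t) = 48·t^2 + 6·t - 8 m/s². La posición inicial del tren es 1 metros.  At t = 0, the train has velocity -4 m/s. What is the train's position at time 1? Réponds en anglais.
We must find the antiderivative of our acceleration equation a(t) = 48·t^2 + 6·t - 8 2 times. Integrating acceleration and using the initial condition v(0) = -4, we get v(t) = 16·t^3 + 3·t^2 - 8·t - 4. The antiderivative of velocity, with x(0) = 1, gives position: x(t) = 4·t^4 + t^3 - 4·t^2 - 4·t + 1. We have position x(t) = 4·t^4 + t^3 - 4·t^2 - 4·t + 1. Substituting t = 1: x(1) = -2.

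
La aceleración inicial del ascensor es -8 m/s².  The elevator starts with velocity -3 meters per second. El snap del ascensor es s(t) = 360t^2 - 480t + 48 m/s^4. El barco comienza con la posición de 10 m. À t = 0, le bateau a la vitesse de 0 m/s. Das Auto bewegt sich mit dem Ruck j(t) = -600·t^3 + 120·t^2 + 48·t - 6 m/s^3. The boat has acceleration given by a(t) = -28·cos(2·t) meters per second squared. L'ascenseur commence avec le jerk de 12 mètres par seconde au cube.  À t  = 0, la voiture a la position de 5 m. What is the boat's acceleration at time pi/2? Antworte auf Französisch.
De l'équation de l'accélération a(t) = -28·cos(2·t), nous substituons t = pi/2 pour obtenir a = 28.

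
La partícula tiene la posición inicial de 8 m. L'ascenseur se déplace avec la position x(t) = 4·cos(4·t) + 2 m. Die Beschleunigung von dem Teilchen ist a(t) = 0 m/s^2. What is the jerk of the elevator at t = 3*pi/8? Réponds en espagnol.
Partiendo de la posición x(t) = 4·cos(4·t) + 2, tomamos 3 derivadas. Tomando d/dt de x(t), encontramos v(t) = -16·sin(4·t). La derivada de la velocidad da la aceleración: a(t) = -64·cos(4·t). La derivada de la aceleración da la sacudida: j(t) = 256·sin(4·t). Usando j(t) = 256·sin(4·t) y sustituyendo t = 3*pi/8, encontramos j = -256.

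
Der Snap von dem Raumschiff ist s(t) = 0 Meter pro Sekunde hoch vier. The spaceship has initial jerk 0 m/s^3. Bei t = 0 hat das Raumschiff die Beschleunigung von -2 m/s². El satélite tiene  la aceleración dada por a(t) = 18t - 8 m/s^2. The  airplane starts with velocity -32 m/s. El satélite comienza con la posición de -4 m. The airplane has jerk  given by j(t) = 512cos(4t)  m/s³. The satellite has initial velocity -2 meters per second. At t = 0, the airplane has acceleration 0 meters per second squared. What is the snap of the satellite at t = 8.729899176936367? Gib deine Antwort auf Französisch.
Pour résoudre ceci, nous devons prendre 2 dérivées de notre équation de l'accélération a(t) = 18·t - 8. En dérivant l'accélération, nous obtenons le jerk: j(t) = 18. En dérivant le jerk, nous obtenons le snap: s(t) = 0. En utilisant s(t) = 0 et en substituant t = 8.729899176936367, nous trouvons s = 0.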